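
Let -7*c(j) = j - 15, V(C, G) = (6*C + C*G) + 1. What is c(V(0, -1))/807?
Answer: 2/807 ≈ 0.0024783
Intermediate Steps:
V(C, G) = 1 + 6*C + C*G
c(j) = 15/7 - j/7 (c(j) = -(j - 15)/7 = -(-15 + j)/7 = 15/7 - j/7)
c(V(0, -1))/807 = (15/7 - (1 + 6*0 + 0*(-1))/7)/807 = (15/7 - (1 + 0 + 0)/7)*(1/807) = (15/7 - ⅐*1)*(1/807) = (15/7 - ⅐)*(1/807) = 2*(1/807) = 2/807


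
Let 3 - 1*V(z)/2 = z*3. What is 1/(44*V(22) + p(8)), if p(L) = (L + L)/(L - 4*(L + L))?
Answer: -7/38810 ≈ -0.00018037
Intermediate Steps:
V(z) = 6 - 6*z (V(z) = 6 - 2*z*3 = 6 - 6*z)
p(L) = -2/7 (p(L) = (2*L)/(L - 8*L) = (2*L)/((-7*L)) = (2*L)*(-1/(7*L)) = -2/7)
1/(44*V(22) + p(8)) = 1/(44*(6 - 6*22) - 2/7) = 1/(44*(6 - 132) - 2/7) = 1/(44*(-126) - 2/7) = 1/(-5544 - 2/7) = 1/(-38810/7) = -7/38810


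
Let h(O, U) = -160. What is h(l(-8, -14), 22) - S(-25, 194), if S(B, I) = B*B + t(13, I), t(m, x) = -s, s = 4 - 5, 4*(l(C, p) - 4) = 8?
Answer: -786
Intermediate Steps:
l(C, p) = 6 (l(C, p) = 4 + (¼)*8 = 4 + 2 = 6)
s = -1
t(m, x) = 1 (t(m, x) = -1*(-1) = 1)
S(B, I) = 1 + B² (S(B, I) = B*B + 1 = B² + 1 = 1 + B²)
h(l(-8, -14), 22) - S(-25, 194) = -160 - (1 + (-25)²) = -160 - (1 + 625) = -160 - 1*626 = -160 - 626 = -786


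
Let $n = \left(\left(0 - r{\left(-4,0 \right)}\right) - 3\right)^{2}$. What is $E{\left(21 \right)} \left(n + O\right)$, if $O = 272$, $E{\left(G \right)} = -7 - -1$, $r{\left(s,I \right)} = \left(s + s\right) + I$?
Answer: $-1782$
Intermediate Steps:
$r{\left(s,I \right)} = I + 2 s$ ($r{\left(s,I \right)} = 2 s + I = I + 2 s$)
$E{\left(G \right)} = -6$ ($E{\left(G \right)} = -7 + 1 = -6$)
$n = 25$ ($n = \left(\left(0 - \left(0 + 2 \left(-4\right)\right)\right) - 3\right)^{2} = \left(\left(0 - \left(0 - 8\right)\right) - 3\right)^{2} = \left(\left(0 - -8\right) - 3\right)^{2} = \left(\left(0 + 8\right) - 3\right)^{2} = \left(8 - 3\right)^{2} = 5^{2} = 25$)
$E{\left(21 \right)} \left(n + O\right) = - 6 \left(25 + 272\right) = \left(-6\right) 297 = -1782$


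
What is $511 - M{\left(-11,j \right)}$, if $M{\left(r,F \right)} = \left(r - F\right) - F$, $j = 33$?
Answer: $588$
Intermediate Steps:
$M{\left(r,F \right)} = r - 2 F$
$511 - M{\left(-11,j \right)} = 511 - \left(-11 - 66\right) = 511 - -77 = 511 + 77 = 588$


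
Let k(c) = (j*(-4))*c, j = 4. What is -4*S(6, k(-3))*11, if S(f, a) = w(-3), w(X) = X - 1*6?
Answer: 396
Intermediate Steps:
w(X) = -6 + X (w(X) = X - 6 = -6 + X)
k(c) = -16*c (k(c) = (4*(-4))*c = -16*c)
S(f, a) = -9 (S(f, a) = -6 - 3 = -9)
-4*S(6, k(-3))*11 = -4*(-9)*11 = 36*11 = 396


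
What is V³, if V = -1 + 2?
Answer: 1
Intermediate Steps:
V = 1
V³ = 1³ = 1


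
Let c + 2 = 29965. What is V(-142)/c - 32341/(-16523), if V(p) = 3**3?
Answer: 969479504/495078649 ≈ 1.9582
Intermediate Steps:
c = 29963 (c = -2 + 29965 = 29963)
V(p) = 27
V(-142)/c - 32341/(-16523) = 27/29963 - 32341/(-16523) = 27*(1/29963) - 32341*(-1/16523) = 27/29963 + 32341/16523 = 969479504/495078649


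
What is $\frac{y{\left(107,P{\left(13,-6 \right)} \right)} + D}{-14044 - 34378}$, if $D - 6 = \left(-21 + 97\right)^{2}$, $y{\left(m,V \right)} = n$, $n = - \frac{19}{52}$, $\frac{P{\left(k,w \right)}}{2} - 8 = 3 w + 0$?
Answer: $- \frac{300645}{2517944} \approx -0.1194$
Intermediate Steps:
$P{\left(k,w \right)} = 16 + 6 w$ ($P{\left(k,w \right)} = 16 + 2 \left(3 w + 0\right) = 16 + 2 \cdot 3 w = 16 + 6 w$)
$n = - \frac{19}{52}$ ($n = \left(-19\right) \frac{1}{52} = - \frac{19}{52} \approx -0.36538$)
$y{\left(m,V \right)} = - \frac{19}{52}$
$D = 5782$ ($D = 6 + \left(-21 + 97\right)^{2} = 6 + 76^{2} = 6 + 5776 = 5782$)
$\frac{y{\left(107,P{\left(13,-6 \right)} \right)} + D}{-14044 - 34378} = \frac{- \frac{19}{52} + 5782}{-14044 - 34378} = \frac{300645}{52 \left(-48422\right)} = \frac{300645}{52} \left(- \frac{1}{48422}\right) = - \frac{300645}{2517944}$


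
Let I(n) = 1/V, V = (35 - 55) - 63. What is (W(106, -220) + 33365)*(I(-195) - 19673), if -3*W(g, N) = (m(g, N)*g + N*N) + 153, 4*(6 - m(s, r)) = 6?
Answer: -83381995900/249 ≈ -3.3487e+8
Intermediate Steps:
m(s, r) = 9/2 (m(s, r) = 6 - ¼*6 = 6 - 3/2 = 9/2)
V = -83 (V = -20 - 63 = -83)
I(n) = -1/83 (I(n) = 1/(-83) = -1/83)
W(g, N) = -51 - 3*g/2 - N²/3 (W(g, N) = -((9*g/2 + N*N) + 153)/3 = -((9*g/2 + N²) + 153)/3 = -((N² + 9*g/2) + 153)/3 = -(153 + N² + 9*g/2)/3 = -51 - 3*g/2 - N²/3)
(W(106, -220) + 33365)*(I(-195) - 19673) = ((-51 - 3/2*106 - ⅓*(-220)²) + 33365)*(-1/83 - 19673) = ((-51 - 159 - ⅓*48400) + 33365)*(-1632860/83) = ((-51 - 159 - 48400/3) + 33365)*(-1632860/83) = (-49030/3 + 33365)*(-1632860/83) = (51065/3)*(-1632860/83) = -83381995900/249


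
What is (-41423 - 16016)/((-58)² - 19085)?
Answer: 57439/15721 ≈ 3.6536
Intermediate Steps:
(-41423 - 16016)/((-58)² - 19085) = -57439/(3364 - 19085) = -57439/(-15721) = -57439*(-1/15721) = 57439/15721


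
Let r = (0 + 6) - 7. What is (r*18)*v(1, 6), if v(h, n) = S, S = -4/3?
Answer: 24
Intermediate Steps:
S = -4/3 (S = -4*⅓ = -4/3 ≈ -1.3333)
v(h, n) = -4/3
r = -1 (r = 6 - 7 = -1)
(r*18)*v(1, 6) = -1*18*(-4/3) = -18*(-4/3) = 24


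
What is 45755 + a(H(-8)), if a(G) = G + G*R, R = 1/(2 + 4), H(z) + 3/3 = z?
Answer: 91489/2 ≈ 45745.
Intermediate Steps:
H(z) = -1 + z
R = ⅙ (R = 1/6 = ⅙ ≈ 0.16667)
a(G) = 7*G/6 (a(G) = G + G*(⅙) = G + G/6 = 7*G/6)
45755 + a(H(-8)) = 45755 + 7*(-1 - 8)/6 = 45755 + (7/6)*(-9) = 45755 - 21/2 = 91489/2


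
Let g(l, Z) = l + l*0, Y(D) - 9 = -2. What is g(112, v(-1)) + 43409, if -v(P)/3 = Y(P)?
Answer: 43521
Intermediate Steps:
Y(D) = 7 (Y(D) = 9 - 2 = 7)
v(P) = -21 (v(P) = -3*7 = -21)
g(l, Z) = l (g(l, Z) = l + 0 = l)
g(112, v(-1)) + 43409 = 112 + 43409 = 43521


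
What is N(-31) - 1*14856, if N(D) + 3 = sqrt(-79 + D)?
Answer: -14859 + I*sqrt(110) ≈ -14859.0 + 10.488*I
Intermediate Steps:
N(D) = -3 + sqrt(-79 + D)
N(-31) - 1*14856 = (-3 + sqrt(-79 - 31)) - 1*14856 = (-3 + sqrt(-110)) - 14856 = (-3 + I*sqrt(110)) - 14856 = -14859 + I*sqrt(110)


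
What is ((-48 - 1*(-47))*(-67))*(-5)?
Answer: -335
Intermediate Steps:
((-48 - 1*(-47))*(-67))*(-5) = ((-48 + 47)*(-67))*(-5) = -1*(-67)*(-5) = 67*(-5) = -335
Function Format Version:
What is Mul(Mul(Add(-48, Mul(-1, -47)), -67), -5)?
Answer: -335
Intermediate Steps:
Mul(Mul(Add(-48, Mul(-1, -47)), -67), -5) = Mul(Mul(Add(-48, 47), -67), -5) = Mul(Mul(-1, -67), -5) = Mul(67, -5) = -335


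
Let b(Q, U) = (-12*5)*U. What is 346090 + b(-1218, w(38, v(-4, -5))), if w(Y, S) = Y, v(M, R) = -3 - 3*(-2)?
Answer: 343810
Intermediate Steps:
v(M, R) = 3 (v(M, R) = -3 + 6 = 3)
b(Q, U) = -60*U
346090 + b(-1218, w(38, v(-4, -5))) = 346090 - 60*38 = 346090 - 2280 = 343810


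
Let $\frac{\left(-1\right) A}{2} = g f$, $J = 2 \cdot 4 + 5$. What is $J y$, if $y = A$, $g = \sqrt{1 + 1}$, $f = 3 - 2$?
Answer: $- 26 \sqrt{2} \approx -36.77$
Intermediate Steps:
$f = 1$
$g = \sqrt{2} \approx 1.4142$
$J = 13$ ($J = 8 + 5 = 13$)
$A = - 2 \sqrt{2}$ ($A = - 2 \sqrt{2} \cdot 1 = - 2 \sqrt{2} \approx -2.8284$)
$y = - 2 \sqrt{2} \approx -2.8284$
$J y = 13 \left(- 2 \sqrt{2}\right) = - 26 \sqrt{2}$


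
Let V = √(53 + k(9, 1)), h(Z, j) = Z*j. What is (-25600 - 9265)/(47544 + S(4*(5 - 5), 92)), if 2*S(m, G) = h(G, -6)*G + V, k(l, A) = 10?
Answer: -1029772640/654281451 + 69730*√7/654281451 ≈ -1.5736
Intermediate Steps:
V = 3*√7 (V = √(53 + 10) = √63 = 3*√7 ≈ 7.9373)
S(m, G) = -3*G² + 3*√7/2 (S(m, G) = ((G*(-6))*G + 3*√7)/2 = ((-6*G)*G + 3*√7)/2 = (-6*G² + 3*√7)/2 = -3*G² + 3*√7/2)
(-25600 - 9265)/(47544 + S(4*(5 - 5), 92)) = (-25600 - 9265)/(47544 + (-3*92² + 3*√7/2)) = -34865/(47544 + (-3*8464 + 3*√7/2)) = -34865/(47544 + (-25392 + 3*√7/2)) = -34865/(22152 + 3*√7/2)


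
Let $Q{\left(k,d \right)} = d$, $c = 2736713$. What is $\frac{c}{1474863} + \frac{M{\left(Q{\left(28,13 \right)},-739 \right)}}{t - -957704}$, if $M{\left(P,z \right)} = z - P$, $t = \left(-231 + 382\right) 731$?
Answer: $\frac{2921933007629}{1575279047355} \approx 1.8549$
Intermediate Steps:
$t = 110381$ ($t = 151 \cdot 731 = 110381$)
$\frac{c}{1474863} + \frac{M{\left(Q{\left(28,13 \right)},-739 \right)}}{t - -957704} = \frac{2736713}{1474863} + \frac{-739 - 13}{110381 - -957704} = 2736713 \cdot \frac{1}{1474863} + \frac{-739 - 13}{110381 + 957704} = \frac{2736713}{1474863} - \frac{752}{1068085} = \frac{2921933007629}{1575279047355}$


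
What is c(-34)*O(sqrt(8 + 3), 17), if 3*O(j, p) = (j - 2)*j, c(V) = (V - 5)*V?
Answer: 4862 - 884*sqrt(11) ≈ 1930.1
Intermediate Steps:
c(V) = V*(-5 + V) (c(V) = (-5 + V)*V = V*(-5 + V))
O(j, p) = j*(-2 + j)/3 (O(j, p) = ((j - 2)*j)/3 = ((-2 + j)*j)/3 = (j*(-2 + j))/3 = j*(-2 + j)/3)
c(-34)*O(sqrt(8 + 3), 17) = (-34*(-5 - 34))*(sqrt(8 + 3)*(-2 + sqrt(8 + 3))/3) = (-34*(-39))*(sqrt(11)*(-2 + sqrt(11))/3) = 1326*(sqrt(11)*(-2 + sqrt(11))/3) = 442*sqrt(11)*(-2 + sqrt(11))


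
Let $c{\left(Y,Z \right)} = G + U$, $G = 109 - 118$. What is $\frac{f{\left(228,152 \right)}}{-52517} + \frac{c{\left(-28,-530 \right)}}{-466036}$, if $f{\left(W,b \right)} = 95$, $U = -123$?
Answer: $- \frac{9335294}{6118703153} \approx -0.0015257$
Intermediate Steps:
$G = -9$
$c{\left(Y,Z \right)} = -132$ ($c{\left(Y,Z \right)} = -9 - 123 = -132$)
$\frac{f{\left(228,152 \right)}}{-52517} + \frac{c{\left(-28,-530 \right)}}{-466036} = \frac{95}{-52517} - \frac{132}{-466036} = 95 \left(- \frac{1}{52517}\right) - - \frac{33}{116509} = - \frac{95}{52517} + \frac{33}{116509} = - \frac{9335294}{6118703153}$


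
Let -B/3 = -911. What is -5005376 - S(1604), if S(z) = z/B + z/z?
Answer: -13679696945/2733 ≈ -5.0054e+6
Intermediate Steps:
B = 2733 (B = -3*(-911) = 2733)
S(z) = 1 + z/2733 (S(z) = z/2733 + z/z = z*(1/2733) + 1 = z/2733 + 1 = 1 + z/2733)
-5005376 - S(1604) = -5005376 - (1 + (1/2733)*1604) = -5005376 - (1 + 1604/2733) = -5005376 - 1*4337/2733 = -5005376 - 4337/2733 = -13679696945/2733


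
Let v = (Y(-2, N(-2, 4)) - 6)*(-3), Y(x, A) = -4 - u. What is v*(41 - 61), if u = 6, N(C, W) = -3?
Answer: -960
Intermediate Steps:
Y(x, A) = -10 (Y(x, A) = -4 - 1*6 = -4 - 6 = -10)
v = 48 (v = (-10 - 6)*(-3) = -16*(-3) = 48)
v*(41 - 61) = 48*(41 - 61) = 48*(-20) = -960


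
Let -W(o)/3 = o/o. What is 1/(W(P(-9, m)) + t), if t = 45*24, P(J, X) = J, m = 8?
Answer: 1/1077 ≈ 0.00092851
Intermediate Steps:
t = 1080
W(o) = -3 (W(o) = -3*o/o = -3*1 = -3)
1/(W(P(-9, m)) + t) = 1/(-3 + 1080) = 1/1077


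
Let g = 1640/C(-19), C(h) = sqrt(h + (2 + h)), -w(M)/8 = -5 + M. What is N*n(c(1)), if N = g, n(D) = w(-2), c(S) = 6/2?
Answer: -45920*I/3 ≈ -15307.0*I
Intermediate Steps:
w(M) = 40 - 8*M (w(M) = -8*(-5 + M) = 40 - 8*M)
C(h) = sqrt(2 + 2*h)
c(S) = 3 (c(S) = 6*(1/2) = 3)
n(D) = 56 (n(D) = 40 - 8*(-2) = 40 + 16 = 56)
g = -820*I/3 (g = 1640/(sqrt(2 + 2*(-19))) = 1640/(sqrt(2 - 38)) = 1640/(sqrt(-36)) = 1640/((6*I)) = 1640*(-I/6) = -820*I/3 ≈ -273.33*I)
N = -820*I/3 ≈ -273.33*I
N*n(c(1)) = -820*I/3*56 = -45920*I/3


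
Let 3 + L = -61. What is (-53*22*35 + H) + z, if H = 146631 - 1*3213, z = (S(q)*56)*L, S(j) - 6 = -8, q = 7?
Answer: 109776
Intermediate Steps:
L = -64 (L = -3 - 61 = -64)
S(j) = -2 (S(j) = 6 - 8 = -2)
z = 7168 (z = -2*56*(-64) = -112*(-64) = 7168)
H = 143418 (H = 146631 - 3213 = 143418)
(-53*22*35 + H) + z = (-53*22*35 + 143418) + 7168 = (-1166*35 + 143418) + 7168 = (-40810 + 143418) + 7168 = 102608 + 7168 = 109776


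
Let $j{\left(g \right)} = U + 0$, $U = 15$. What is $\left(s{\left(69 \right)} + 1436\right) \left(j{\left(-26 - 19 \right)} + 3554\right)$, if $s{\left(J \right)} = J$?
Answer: $5371345$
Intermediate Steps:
$j{\left(g \right)} = 15$ ($j{\left(g \right)} = 15 + 0 = 15$)
$\left(s{\left(69 \right)} + 1436\right) \left(j{\left(-26 - 19 \right)} + 3554\right) = \left(69 + 1436\right) \left(15 + 3554\right) = 1505 \cdot 3569 = 5371345$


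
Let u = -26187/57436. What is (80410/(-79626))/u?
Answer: 53702660/24246117 ≈ 2.2149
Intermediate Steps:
u = -26187/57436 (u = -26187*1/57436 = -26187/57436 ≈ -0.45593)
(80410/(-79626))/u = (80410/(-79626))/(-26187/57436) = (80410*(-1/79626))*(-57436/26187) = -40205/39813*(-57436/26187) = 53702660/24246117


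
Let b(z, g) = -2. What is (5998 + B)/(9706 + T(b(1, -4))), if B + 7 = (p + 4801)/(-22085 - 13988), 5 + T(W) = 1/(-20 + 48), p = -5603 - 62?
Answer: 2017065932/3266157639 ≈ 0.61757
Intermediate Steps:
p = -5665
T(W) = -139/28 (T(W) = -5 + 1/(-20 + 48) = -5 + 1/28 = -139/28)
B = -251647/36073 (B = -7 + (-5665 + 4801)/(-22085 - 13988) = -7 - 864/(-36073) = -7 - 864*(-1/36073) = -7 + 864/36073 = -251647/36073 ≈ -6.9761)
(5998 + B)/(9706 + T(b(1, -4))) = (5998 - 251647/36073)/(9706 - 139/28) = 216114207/(36073*(271629/28)) = (216114207/36073)*(28/271629) = 2017065932/3266157639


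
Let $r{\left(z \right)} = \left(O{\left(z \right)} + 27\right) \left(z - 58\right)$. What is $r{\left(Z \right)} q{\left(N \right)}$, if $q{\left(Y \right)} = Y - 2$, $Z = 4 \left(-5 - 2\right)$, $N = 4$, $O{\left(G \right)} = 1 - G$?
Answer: $-9632$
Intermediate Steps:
$Z = -28$ ($Z = 4 \left(-7\right) = -28$)
$q{\left(Y \right)} = -2 + Y$ ($q{\left(Y \right)} = Y - 2 = -2 + Y$)
$r{\left(z \right)} = \left(-58 + z\right) \left(28 - z\right)$ ($r{\left(z \right)} = \left(\left(1 - z\right) + 27\right) \left(z - 58\right) = \left(28 - z\right) \left(-58 + z\right) = \left(-58 + z\right) \left(28 - z\right)$)
$r{\left(Z \right)} q{\left(N \right)} = \left(-1624 - \left(-28\right)^{2} + 86 \left(-28\right)\right) \left(-2 + 4\right) = \left(-1624 - 784 - 2408\right) 2 = \left(-4816\right) 2 = -9632$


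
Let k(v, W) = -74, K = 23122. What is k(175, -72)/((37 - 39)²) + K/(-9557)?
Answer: -399853/19114 ≈ -20.919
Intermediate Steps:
k(175, -72)/((37 - 39)²) + K/(-9557) = -74/(37 - 39)² + 23122/(-9557) = -74/((-2)²) + 23122*(-1/9557) = -74/4 - 23122/9557 = -74*¼ - 23122/9557 = -37/2 - 23122/9557 = -399853/19114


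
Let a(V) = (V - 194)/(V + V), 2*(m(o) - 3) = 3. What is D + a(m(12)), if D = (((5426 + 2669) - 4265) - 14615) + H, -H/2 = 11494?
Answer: -608293/18 ≈ -33794.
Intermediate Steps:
H = -22988 (H = -2*11494 = -22988)
m(o) = 9/2 (m(o) = 3 + (1/2)*3 = 3 + 3/2 = 9/2)
a(V) = (-194 + V)/(2*V) (a(V) = (-194 + V)/((2*V)) = (-194 + V)*(1/(2*V)) = (-194 + V)/(2*V))
D = -33773 (D = (((5426 + 2669) - 4265) - 14615) - 22988 = ((8095 - 4265) - 14615) - 22988 = (3830 - 14615) - 22988 = -10785 - 22988 = -33773)
D + a(m(12)) = -33773 + (-194 + 9/2)/(2*(9/2)) = -33773 + (1/2)*(2/9)*(-379/2) = -33773 - 379/18 = -608293/18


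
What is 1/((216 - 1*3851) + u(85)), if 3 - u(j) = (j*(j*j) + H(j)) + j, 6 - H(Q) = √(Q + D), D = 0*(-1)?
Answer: -36344/22455067707 - √85/381736151019 ≈ -1.6185e-6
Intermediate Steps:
D = 0
H(Q) = 6 - √Q (H(Q) = 6 - √(Q + 0) = 6 - √Q)
u(j) = -3 + √j - j - j³ (u(j) = 3 - ((j*(j*j) + (6 - √j)) + j) = 3 - ((j*j² + (6 - √j)) + j) = 3 - ((j³ + (6 - √j)) + j) = 3 - ((6 + j³ - √j) + j) = 3 - (6 + j + j³ - √j) = 3 + (-6 + √j - j - j³) = -3 + √j - j - j³)
1/((216 - 1*3851) + u(85)) = 1/((216 - 1*3851) + (-3 + √85 - 1*85 - 1*85³)) = 1/((216 - 3851) + (-3 + √85 - 85 - 1*614125)) = 1/(-3635 + (-3 + √85 - 85 - 614125)) = 1/(-3635 + (-614213 + √85)) = 1/(-617848 + √85)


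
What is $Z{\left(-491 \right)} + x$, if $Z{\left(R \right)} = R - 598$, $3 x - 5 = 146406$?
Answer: $\frac{143144}{3} \approx 47715.0$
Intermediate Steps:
$x = \frac{146411}{3}$ ($x = \frac{5}{3} + \frac{1}{3} \cdot 146406 = \frac{5}{3} + 48802 = \frac{146411}{3} \approx 48804.0$)
$Z{\left(R \right)} = -598 + R$
$Z{\left(-491 \right)} + x = \left(-598 - 491\right) + \frac{146411}{3} = -1089 + \frac{146411}{3} = \frac{143144}{3}$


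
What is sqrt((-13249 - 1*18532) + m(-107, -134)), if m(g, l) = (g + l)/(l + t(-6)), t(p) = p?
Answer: I*sqrt(155718465)/70 ≈ 178.27*I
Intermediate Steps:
m(g, l) = (g + l)/(-6 + l) (m(g, l) = (g + l)/(l - 6) = (g + l)/(-6 + l))
sqrt((-13249 - 1*18532) + m(-107, -134)) = sqrt((-13249 - 1*18532) + (-107 - 134)/(-6 - 134)) = sqrt((-13249 - 18532) - 241/(-140)) = sqrt(-31781 - 1/140*(-241)) = sqrt(-31781 + 241/140) = sqrt(-4449099/140) = I*sqrt(155718465)/70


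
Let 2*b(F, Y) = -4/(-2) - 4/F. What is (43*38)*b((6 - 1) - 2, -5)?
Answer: 1634/3 ≈ 544.67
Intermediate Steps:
b(F, Y) = 1 - 2/F (b(F, Y) = (-4/(-2) - 4/F)/2 = (-4*(-½) - 4/F)/2 = (2 - 4/F)/2 = 1 - 2/F)
(43*38)*b((6 - 1) - 2, -5) = (43*38)*((-2 + ((6 - 1) - 2))/((6 - 1) - 2)) = 1634*((-2 + (5 - 2))/(5 - 2)) = 1634*((-2 + 3)/3) = 1634*((⅓)*1) = 1634*(⅓) = 1634/3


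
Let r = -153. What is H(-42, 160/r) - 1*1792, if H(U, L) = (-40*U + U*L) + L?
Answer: -10576/153 ≈ -69.124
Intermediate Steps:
H(U, L) = L - 40*U + L*U (H(U, L) = (-40*U + L*U) + L = L - 40*U + L*U)
H(-42, 160/r) - 1*1792 = (160/(-153) - 40*(-42) + (160/(-153))*(-42)) - 1*1792 = (160*(-1/153) + 1680 + (160*(-1/153))*(-42)) - 1792 = (-160/153 + 1680 - 160/153*(-42)) - 1792 = (-160/153 + 1680 + 2240/51) - 1792 = 263600/153 - 1792 = -10576/153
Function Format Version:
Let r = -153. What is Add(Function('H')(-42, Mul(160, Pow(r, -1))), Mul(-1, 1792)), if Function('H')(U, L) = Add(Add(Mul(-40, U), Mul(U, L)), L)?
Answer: Rational(-10576, 153) ≈ -69.124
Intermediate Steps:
Function('H')(U, L) = Add(L, Mul(-40, U), Mul(L, U)) (Function('H')(U, L) = Add(Add(Mul(-40, U), Mul(L, U)), L) = Add(L, Mul(-40, U), Mul(L, U)))
Add(Function('H')(-42, Mul(160, Pow(r, -1))), Mul(-1, 1792)) = Add(Add(Mul(160, Pow(-153, -1)), Mul(-40, -42), Mul(Mul(160, Pow(-153, -1)), -42)), Mul(-1, 1792)) = Add(Add(Mul(160, Rational(-1, 153)), 1680, Mul(Mul(160, Rational(-1, 153)), -42)), -1792) = Add(Add(Rational(-160, 153), 1680, Mul(Rational(-160, 153), -42)), -1792) = Add(Add(Rational(-160, 153), 1680, Rational(2240, 51)), -1792) = Add(Rational(263600, 153), -1792) = Rational(-10576, 153)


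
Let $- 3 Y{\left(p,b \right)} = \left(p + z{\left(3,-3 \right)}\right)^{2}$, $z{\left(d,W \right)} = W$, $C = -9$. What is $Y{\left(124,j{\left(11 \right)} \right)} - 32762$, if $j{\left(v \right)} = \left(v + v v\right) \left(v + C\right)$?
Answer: $- \frac{112927}{3} \approx -37642.0$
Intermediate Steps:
$j{\left(v \right)} = \left(-9 + v\right) \left(v + v^{2}\right)$ ($j{\left(v \right)} = \left(v + v v\right) \left(v - 9\right) = \left(v + v^{2}\right) \left(-9 + v\right) = \left(-9 + v\right) \left(v + v^{2}\right)$)
$Y{\left(p,b \right)} = - \frac{\left(-3 + p\right)^{2}}{3}$ ($Y{\left(p,b \right)} = - \frac{\left(p - 3\right)^{2}}{3} = - \frac{\left(-3 + p\right)^{2}}{3}$)
$Y{\left(124,j{\left(11 \right)} \right)} - 32762 = - \frac{\left(-3 + 124\right)^{2}}{3} - 32762 = - \frac{121^{2}}{3} - 32762 = \left(- \frac{1}{3}\right) 14641 - 32762 = - \frac{14641}{3} - 32762 = - \frac{112927}{3}$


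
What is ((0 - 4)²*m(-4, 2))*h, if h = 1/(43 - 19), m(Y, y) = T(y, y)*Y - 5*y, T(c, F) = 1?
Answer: -28/3 ≈ -9.3333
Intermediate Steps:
m(Y, y) = Y - 5*y (m(Y, y) = 1*Y - 5*y = Y - 5*y)
h = 1/24 ≈ 0.041667
((0 - 4)²*m(-4, 2))*h = ((0 - 4)²*(-4 - 5*2))*(1/24) = ((-4)²*(-4 - 10))*(1/24) = (16*(-14))*(1/24) = -224*1/24 = -28/3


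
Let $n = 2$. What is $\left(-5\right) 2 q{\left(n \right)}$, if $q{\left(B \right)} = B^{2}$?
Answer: $-40$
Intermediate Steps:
$\left(-5\right) 2 q{\left(n \right)} = \left(-5\right) 2 \cdot 2^{2} = \left(-10\right) 4 = -40$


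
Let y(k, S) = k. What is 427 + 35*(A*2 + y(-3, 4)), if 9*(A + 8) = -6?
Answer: -854/3 ≈ -284.67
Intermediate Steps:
A = -26/3 (A = -8 + (⅑)*(-6) = -8 - ⅔ = -26/3 ≈ -8.6667)
427 + 35*(A*2 + y(-3, 4)) = 427 + 35*(-26/3*2 - 3) = 427 + 35*(-52/3 - 3) = 427 + 35*(-61/3) = 427 - 2135/3 = -854/3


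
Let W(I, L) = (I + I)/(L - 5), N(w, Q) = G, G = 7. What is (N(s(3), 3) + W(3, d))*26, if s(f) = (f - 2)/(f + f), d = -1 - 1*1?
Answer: 1118/7 ≈ 159.71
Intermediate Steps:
d = -2 (d = -1 - 1 = -2)
s(f) = (-2 + f)/(2*f) (s(f) = (-2 + f)/((2*f)) = (-2 + f)*(1/(2*f)) = (-2 + f)/(2*f))
N(w, Q) = 7
W(I, L) = 2*I/(-5 + L) (W(I, L) = (2*I)/(-5 + L) = 2*I/(-5 + L))
(N(s(3), 3) + W(3, d))*26 = (7 + 2*3/(-5 - 2))*26 = (7 + 2*3/(-7))*26 = (7 + 2*3*(-⅐))*26 = (7 - 6/7)*26 = (43/7)*26 = 1118/7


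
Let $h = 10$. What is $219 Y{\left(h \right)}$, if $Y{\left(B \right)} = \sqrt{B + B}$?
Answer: $438 \sqrt{5} \approx 979.4$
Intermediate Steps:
$Y{\left(B \right)} = \sqrt{2} \sqrt{B}$ ($Y{\left(B \right)} = \sqrt{2 B} = \sqrt{2} \sqrt{B}$)
$219 Y{\left(h \right)} = 219 \sqrt{2} \sqrt{10} = 219 \cdot 2 \sqrt{5} = 438 \sqrt{5}$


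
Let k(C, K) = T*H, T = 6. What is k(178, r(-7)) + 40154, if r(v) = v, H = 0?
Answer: 40154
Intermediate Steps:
k(C, K) = 0 (k(C, K) = 6*0 = 0)
k(178, r(-7)) + 40154 = 0 + 40154 = 40154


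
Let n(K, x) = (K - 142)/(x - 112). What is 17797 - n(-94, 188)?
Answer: 338202/19 ≈ 17800.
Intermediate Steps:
n(K, x) = (-142 + K)/(-112 + x)
17797 - n(-94, 188) = 17797 - (-142 - 94)/(-112 + 188) = 17797 - (-236)/76 = 17797 - 1*(-59/19) = 17797 + 59/19 = 338202/19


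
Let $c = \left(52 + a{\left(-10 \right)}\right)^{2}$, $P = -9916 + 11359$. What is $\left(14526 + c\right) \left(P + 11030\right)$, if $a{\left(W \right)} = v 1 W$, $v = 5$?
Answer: $181232690$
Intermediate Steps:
$a{\left(W \right)} = 5 W$ ($a{\left(W \right)} = 5 \cdot 1 W = 5 W$)
$P = 1443$
$c = 4$ ($c = \left(52 + 5 \left(-10\right)\right)^{2} = \left(52 - 50\right)^{2} = 2^{2} = 4$)
$\left(14526 + c\right) \left(P + 11030\right) = \left(14526 + 4\right) \left(1443 + 11030\right) = 14530 \cdot 12473 = 181232690$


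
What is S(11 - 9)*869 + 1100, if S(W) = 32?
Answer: 28908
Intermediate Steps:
S(11 - 9)*869 + 1100 = 32*869 + 1100 = 27808 + 1100 = 28908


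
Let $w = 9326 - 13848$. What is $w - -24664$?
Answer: $20142$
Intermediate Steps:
$w = -4522$ ($w = 9326 - 13848 = -4522$)
$w - -24664 = -4522 - -24664 = -4522 + 24664 = 20142$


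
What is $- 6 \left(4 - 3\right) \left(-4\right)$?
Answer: $24$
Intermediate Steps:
$- 6 \left(4 - 3\right) \left(-4\right) = \left(-6\right) 1 \left(-4\right) = \left(-6\right) \left(-4\right) = 24$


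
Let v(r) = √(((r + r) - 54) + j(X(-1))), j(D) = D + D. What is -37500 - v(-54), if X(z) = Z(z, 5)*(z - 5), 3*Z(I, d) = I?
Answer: -37500 - I*√158 ≈ -37500.0 - 12.57*I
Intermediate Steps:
Z(I, d) = I/3
X(z) = z*(-5 + z)/3 (X(z) = (z/3)*(z - 5) = (z/3)*(-5 + z) = z*(-5 + z)/3)
j(D) = 2*D
v(r) = √(-50 + 2*r) (v(r) = √(((r + r) - 54) + 2*((⅓)*(-1)*(-5 - 1))) = √((2*r - 54) + 2*((⅓)*(-1)*(-6))) = √((-54 + 2*r) + 2*2) = √((-54 + 2*r) + 4) = √(-50 + 2*r))
-37500 - v(-54) = -37500 - √(-50 + 2*(-54)) = -37500 - √(-50 - 108) = -37500 - √(-158) = -37500 - I*√158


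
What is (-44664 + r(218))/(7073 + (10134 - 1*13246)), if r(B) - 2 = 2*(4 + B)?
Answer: -44218/3961 ≈ -11.163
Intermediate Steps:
r(B) = 10 + 2*B (r(B) = 2 + 2*(4 + B) = 2 + (8 + 2*B) = 10 + 2*B)
(-44664 + r(218))/(7073 + (10134 - 1*13246)) = (-44664 + (10 + 2*218))/(7073 + (10134 - 1*13246)) = (-44664 + (10 + 436))/(7073 + (10134 - 13246)) = (-44664 + 446)/(7073 - 3112) = -44218/3961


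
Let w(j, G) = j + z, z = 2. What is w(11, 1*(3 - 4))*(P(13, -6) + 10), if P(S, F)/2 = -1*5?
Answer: 0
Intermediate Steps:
w(j, G) = 2 + j (w(j, G) = j + 2 = 2 + j)
P(S, F) = -10 (P(S, F) = 2*(-1*5) = 2*(-5) = -10)
w(11, 1*(3 - 4))*(P(13, -6) + 10) = (2 + 11)*(-10 + 10) = 13*0 = 0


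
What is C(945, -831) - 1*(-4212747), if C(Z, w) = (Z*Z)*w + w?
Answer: -737891859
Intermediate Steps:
C(Z, w) = w + w*Z**2 (C(Z, w) = Z**2*w + w = w*Z**2 + w = w + w*Z**2)
C(945, -831) - 1*(-4212747) = -831*(1 + 945**2) - 1*(-4212747) = -831*(1 + 893025) + 4212747 = -831*893026 + 4212747 = -742104606 + 4212747 = -737891859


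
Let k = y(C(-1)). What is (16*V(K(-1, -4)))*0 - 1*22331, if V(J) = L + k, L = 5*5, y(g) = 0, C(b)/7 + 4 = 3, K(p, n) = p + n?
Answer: -22331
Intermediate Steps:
K(p, n) = n + p
C(b) = -7 (C(b) = -28 + 7*3 = -28 + 21 = -7)
k = 0
L = 25
V(J) = 25 (V(J) = 25 + 0 = 25)
(16*V(K(-1, -4)))*0 - 1*22331 = (16*25)*0 - 1*22331 = 400*0 - 22331 = 0 - 22331 = -22331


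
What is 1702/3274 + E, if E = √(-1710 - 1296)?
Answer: 851/1637 + 3*I*√334 ≈ 0.51985 + 54.827*I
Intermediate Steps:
E = 3*I*√334 (E = √(-3006) = 3*I*√334 ≈ 54.827*I)
1702/3274 + E = 1702/3274 + 3*I*√334 = 1702*(1/3274) + 3*I*√334 = 851/1637 + 3*I*√334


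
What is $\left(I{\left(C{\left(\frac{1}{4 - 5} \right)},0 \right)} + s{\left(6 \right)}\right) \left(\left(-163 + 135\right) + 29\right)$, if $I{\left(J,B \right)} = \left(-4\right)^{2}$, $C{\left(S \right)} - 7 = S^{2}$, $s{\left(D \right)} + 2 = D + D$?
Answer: $26$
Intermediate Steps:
$s{\left(D \right)} = -2 + 2 D$ ($s{\left(D \right)} = -2 + \left(D + D\right) = -2 + 2 D$)
$C{\left(S \right)} = 7 + S^{2}$
$I{\left(J,B \right)} = 16$
$\left(I{\left(C{\left(\frac{1}{4 - 5} \right)},0 \right)} + s{\left(6 \right)}\right) \left(\left(-163 + 135\right) + 29\right) = \left(16 + \left(-2 + 2 \cdot 6\right)\right) \left(\left(-163 + 135\right) + 29\right) = \left(16 + \left(-2 + 12\right)\right) \left(-28 + 29\right) = \left(16 + 10\right) 1 = 26 \cdot 1 = 26$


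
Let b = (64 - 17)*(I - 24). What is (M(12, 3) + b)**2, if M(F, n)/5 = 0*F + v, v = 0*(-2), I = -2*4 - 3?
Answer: 2706025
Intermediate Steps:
I = -11 (I = -8 - 3 = -11)
b = -1645 (b = (64 - 17)*(-11 - 24) = 47*(-35) = -1645)
v = 0
M(F, n) = 0 (M(F, n) = 5*(0*F + 0) = 5*(0 + 0) = 5*0 = 0)
(M(12, 3) + b)**2 = (0 - 1645)**2 = (-1645)**2 = 2706025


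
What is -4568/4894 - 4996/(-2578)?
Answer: 3168530/3154183 ≈ 1.0045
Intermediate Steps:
-4568/4894 - 4996/(-2578) = -4568*1/4894 - 4996*(-1/2578) = -2284/2447 + 2498/1289 = 3168530/3154183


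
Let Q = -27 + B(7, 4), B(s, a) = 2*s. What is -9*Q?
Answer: 117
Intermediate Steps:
Q = -13 (Q = -27 + 2*7 = -27 + 14 = -13)
-9*Q = -9*(-13) = 117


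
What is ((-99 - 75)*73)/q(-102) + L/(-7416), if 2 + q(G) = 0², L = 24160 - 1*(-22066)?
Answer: 23526395/3708 ≈ 6344.8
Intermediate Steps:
L = 46226 (L = 24160 + 22066 = 46226)
q(G) = -2 (q(G) = -2 + 0² = -2 + 0 = -2)
((-99 - 75)*73)/q(-102) + L/(-7416) = ((-99 - 75)*73)/(-2) + 46226/(-7416) = -174*73*(-½) + 46226*(-1/7416) = -12702*(-½) - 23113/3708 = 6351 - 23113/3708 = 23526395/3708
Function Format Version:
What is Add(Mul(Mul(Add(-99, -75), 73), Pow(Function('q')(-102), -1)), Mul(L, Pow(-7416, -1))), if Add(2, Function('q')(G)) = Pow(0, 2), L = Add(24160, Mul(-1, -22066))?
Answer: Rational(23526395, 3708) ≈ 6344.8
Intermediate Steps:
L = 46226 (L = Add(24160, 22066) = 46226)
Function('q')(G) = -2 (Function('q')(G) = Add(-2, Pow(0, 2)) = Add(-2, 0) = -2)
Add(Mul(Mul(Add(-99, -75), 73), Pow(Function('q')(-102), -1)), Mul(L, Pow(-7416, -1))) = Add(Mul(Mul(Add(-99, -75), 73), Pow(-2, -1)), Mul(46226, Pow(-7416, -1))) = Add(Mul(Mul(-174, 73), Rational(-1, 2)), Mul(46226, Rational(-1, 7416))) = Add(Mul(-12702, Rational(-1, 2)), Rational(-23113, 3708)) = Add(6351, Rational(-23113, 3708)) = Rational(23526395, 3708)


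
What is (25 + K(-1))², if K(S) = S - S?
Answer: 625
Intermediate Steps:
K(S) = 0
(25 + K(-1))² = (25 + 0)² = 25² = 625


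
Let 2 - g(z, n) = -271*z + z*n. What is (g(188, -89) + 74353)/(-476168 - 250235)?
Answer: -142035/726403 ≈ -0.19553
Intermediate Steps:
g(z, n) = 2 + 271*z - n*z (g(z, n) = 2 - (-271*z + z*n) = 2 - (-271*z + n*z) = 2 + (271*z - n*z) = 2 + 271*z - n*z)
(g(188, -89) + 74353)/(-476168 - 250235) = ((2 + 271*188 - 1*(-89)*188) + 74353)/(-476168 - 250235) = ((2 + 50948 + 16732) + 74353)/(-726403) = (67682 + 74353)*(-1/726403) = 142035*(-1/726403) = -142035/726403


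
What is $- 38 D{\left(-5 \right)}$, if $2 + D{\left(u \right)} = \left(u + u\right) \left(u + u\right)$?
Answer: $-3724$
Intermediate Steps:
$D{\left(u \right)} = -2 + 4 u^{2}$ ($D{\left(u \right)} = -2 + \left(u + u\right) \left(u + u\right) = -2 + 2 u 2 u = -2 + 4 u^{2}$)
$- 38 D{\left(-5 \right)} = - 38 \left(-2 + 4 \left(-5\right)^{2}\right) = - 38 \left(-2 + 4 \cdot 25\right) = - 38 \left(-2 + 100\right) = \left(-38\right) 98 = -3724$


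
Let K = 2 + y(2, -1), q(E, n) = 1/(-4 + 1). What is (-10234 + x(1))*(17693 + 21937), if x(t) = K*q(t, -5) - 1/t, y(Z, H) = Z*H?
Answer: -405613050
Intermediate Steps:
y(Z, H) = H*Z
q(E, n) = -⅓ (q(E, n) = 1/(-3) = -⅓)
K = 0 (K = 2 - 1*2 = 2 - 2 = 0)
x(t) = -1/t (x(t) = 0*(-⅓) - 1/t = 0 - 1/t = -1/t)
(-10234 + x(1))*(17693 + 21937) = (-10234 - 1/1)*(17693 + 21937) = (-10234 - 1*1)*39630 = (-10234 - 1)*39630 = -10235*39630 = -405613050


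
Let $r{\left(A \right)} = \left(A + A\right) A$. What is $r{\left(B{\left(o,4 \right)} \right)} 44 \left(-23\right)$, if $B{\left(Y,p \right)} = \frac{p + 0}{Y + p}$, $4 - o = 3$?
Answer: $- \frac{32384}{25} \approx -1295.4$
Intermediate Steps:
$o = 1$ ($o = 4 - 3 = 1$)
$B{\left(Y,p \right)} = \frac{p}{Y + p}$
$r{\left(A \right)} = 2 A^{2}$ ($r{\left(A \right)} = 2 A A = 2 A^{2}$)
$r{\left(B{\left(o,4 \right)} \right)} 44 \left(-23\right) = 2 \left(\frac{4}{1 + 4}\right)^{2} \cdot 44 \left(-23\right) = 2 \left(\frac{4}{5}\right)^{2} \cdot 44 \left(-23\right) = 2 \cdot \frac{16}{25} \cdot 44 \left(-23\right) = \frac{32}{25} \cdot 44 \left(-23\right) = \frac{1408}{25} \left(-23\right) = - \frac{32384}{25}$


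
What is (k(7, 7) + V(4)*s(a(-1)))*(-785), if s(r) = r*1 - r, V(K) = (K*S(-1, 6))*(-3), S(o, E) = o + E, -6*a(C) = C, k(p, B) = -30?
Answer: 23550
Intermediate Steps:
a(C) = -C/6
S(o, E) = E + o
V(K) = -15*K (V(K) = (K*(6 - 1))*(-3) = (K*5)*(-3) = (5*K)*(-3) = -15*K)
s(r) = 0 (s(r) = r - r = 0)
(k(7, 7) + V(4)*s(a(-1)))*(-785) = (-30 - 15*4*0)*(-785) = (-30 - 60*0)*(-785) = (-30 + 0)*(-785) = -30*(-785) = 23550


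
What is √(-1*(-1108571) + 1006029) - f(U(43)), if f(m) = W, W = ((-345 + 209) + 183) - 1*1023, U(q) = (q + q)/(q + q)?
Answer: 976 + 10*√21146 ≈ 2430.2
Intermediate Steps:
U(q) = 1 (U(q) = (2*q)/((2*q)) = (2*q)*(1/(2*q)) = 1)
W = -976 (W = (-136 + 183) - 1023 = 47 - 1023 = -976)
f(m) = -976
√(-1*(-1108571) + 1006029) - f(U(43)) = √(-1*(-1108571) + 1006029) - 1*(-976) = √(1108571 + 1006029) + 976 = √2114600 + 976 = 10*√21146 + 976 = 976 + 10*√21146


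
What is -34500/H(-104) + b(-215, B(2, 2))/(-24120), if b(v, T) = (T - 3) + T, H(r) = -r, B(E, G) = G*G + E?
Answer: -11557513/34840 ≈ -331.73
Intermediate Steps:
B(E, G) = E + G² (B(E, G) = G² + E = E + G²)
b(v, T) = -3 + 2*T (b(v, T) = (-3 + T) + T = -3 + 2*T)
-34500/H(-104) + b(-215, B(2, 2))/(-24120) = -34500/((-1*(-104))) + (-3 + 2*(2 + 2²))/(-24120) = -34500/104 + (-3 + 2*(2 + 4))*(-1/24120) = -34500*1/104 + (-3 + 2*6)*(-1/24120) = -8625/26 + (-3 + 12)*(-1/24120) = -8625/26 + 9*(-1/24120) = -8625/26 - 1/2680 = -11557513/34840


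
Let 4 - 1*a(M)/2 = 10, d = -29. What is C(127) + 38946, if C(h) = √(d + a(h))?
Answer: 38946 + I*√41 ≈ 38946.0 + 6.4031*I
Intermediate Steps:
a(M) = -12 (a(M) = 8 - 2*10 = 8 - 20 = -12)
C(h) = I*√41 (C(h) = √(-29 - 12) = √(-41) = I*√41)
C(127) + 38946 = I*√41 + 38946 = 38946 + I*√41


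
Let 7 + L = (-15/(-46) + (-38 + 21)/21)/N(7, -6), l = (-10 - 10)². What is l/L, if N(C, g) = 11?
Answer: -4250400/74849 ≈ -56.786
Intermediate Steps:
l = 400 (l = (-20)² = 400)
L = -74849/10626 (L = -7 + (-15/(-46) + (-38 + 21)/21)/11 = -7 + (-15*(-1/46) - 17*1/21)*(1/11) = -7 + (15/46 - 17/21)*(1/11) = -7 - 467/966*1/11 = -7 - 467/10626 = -74849/10626 ≈ -7.0439)
l/L = 400/(-74849/10626) = 400*(-10626/74849) = -4250400/74849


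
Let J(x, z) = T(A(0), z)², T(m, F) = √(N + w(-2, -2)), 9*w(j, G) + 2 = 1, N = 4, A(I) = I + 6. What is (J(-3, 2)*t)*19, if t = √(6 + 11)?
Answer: 665*√17/9 ≈ 304.65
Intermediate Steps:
A(I) = 6 + I
w(j, G) = -⅑ (w(j, G) = -2/9 + (⅑)*1 = -2/9 + ⅑ = -⅑)
T(m, F) = √35/3 (T(m, F) = √(4 - ⅑) = √(35/9) = √35/3)
t = √17 ≈ 4.1231
J(x, z) = 35/9 (J(x, z) = (√35/3)² = 35/9)
(J(-3, 2)*t)*19 = (35*√17/9)*19 = 665*√17/9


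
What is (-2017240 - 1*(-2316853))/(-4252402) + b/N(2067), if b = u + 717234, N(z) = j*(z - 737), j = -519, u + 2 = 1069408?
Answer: -111490362497/41932936122 ≈ -2.6588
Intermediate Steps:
u = 1069406 (u = -2 + 1069408 = 1069406)
N(z) = 382503 - 519*z (N(z) = -519*(z - 737) = -519*(-737 + z) = 382503 - 519*z)
b = 1786640 (b = 1069406 + 717234 = 1786640)
(-2017240 - 1*(-2316853))/(-4252402) + b/N(2067) = (-2017240 - 1*(-2316853))/(-4252402) + 1786640/(382503 - 519*2067) = (-2017240 + 2316853)*(-1/4252402) + 1786640/(382503 - 1072773) = 299613*(-1/4252402) + 1786640/(-690270) = -299613/4252402 + 1786640*(-1/690270) = -299613/4252402 - 178664/69027 = -111490362497/41932936122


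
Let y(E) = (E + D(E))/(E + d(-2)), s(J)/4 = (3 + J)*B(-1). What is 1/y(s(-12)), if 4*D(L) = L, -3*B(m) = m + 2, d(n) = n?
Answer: ⅔ ≈ 0.66667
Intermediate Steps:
B(m) = -⅔ - m/3 (B(m) = -(m + 2)/3 = -(2 + m)/3 = -⅔ - m/3)
D(L) = L/4
s(J) = -4 - 4*J/3 (s(J) = 4*((3 + J)*(-⅔ - ⅓*(-1))) = 4*((3 + J)*(-⅔ + ⅓)) = 4*((3 + J)*(-⅓)) = 4*(-1 - J/3) = -4 - 4*J/3)
y(E) = 5*E/(4*(-2 + E)) (y(E) = (E + E/4)/(E - 2) = (5*E/4)/(-2 + E) = 5*E/(4*(-2 + E)))
1/y(s(-12)) = 1/(5*(-4 - 4/3*(-12))/(4*(-2 + (-4 - 4/3*(-12))))) = 1/(5*(-4 + 16)/(4*(-2 + (-4 + 16)))) = 1/((5/4)*12/(-2 + 12)) = 1/((5/4)*12/10) = 1/((5/4)*12*(⅒)) = 1/(3/2) = ⅔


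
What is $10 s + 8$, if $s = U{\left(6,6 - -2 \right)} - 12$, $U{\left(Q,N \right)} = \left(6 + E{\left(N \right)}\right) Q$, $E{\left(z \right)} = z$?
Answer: $728$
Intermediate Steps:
$U{\left(Q,N \right)} = Q \left(6 + N\right)$ ($U{\left(Q,N \right)} = \left(6 + N\right) Q = Q \left(6 + N\right)$)
$s = 72$ ($s = 6 \left(6 + \left(6 - -2\right)\right) - 12 = 6 \left(6 + \left(6 + 2\right)\right) - 12 = 6 \left(6 + 8\right) - 12 = 6 \cdot 14 - 12 = 84 - 12 = 72$)
$10 s + 8 = 10 \cdot 72 + 8 = 720 + 8 = 728$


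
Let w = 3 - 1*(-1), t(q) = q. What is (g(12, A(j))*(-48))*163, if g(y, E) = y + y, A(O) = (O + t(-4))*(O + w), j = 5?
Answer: -187776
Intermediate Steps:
w = 4 (w = 3 + 1 = 4)
A(O) = (-4 + O)*(4 + O) (A(O) = (O - 4)*(O + 4) = (-4 + O)*(4 + O))
g(y, E) = 2*y
(g(12, A(j))*(-48))*163 = ((2*12)*(-48))*163 = (24*(-48))*163 = -1152*163 = -187776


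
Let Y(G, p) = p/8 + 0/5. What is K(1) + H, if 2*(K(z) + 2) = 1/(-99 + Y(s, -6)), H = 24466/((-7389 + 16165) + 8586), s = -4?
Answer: -2063833/3463719 ≈ -0.59584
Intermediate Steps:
Y(G, p) = p/8 (Y(G, p) = p*(⅛) + 0*(⅕) = p/8 + 0 = p/8)
H = 12233/8681 (H = 24466/(8776 + 8586) = 24466/17362 = 24466*(1/17362) = 12233/8681 ≈ 1.4092)
K(z) = -800/399 (K(z) = -2 + 1/(2*(-99 + (⅛)*(-6))) = -2 + 1/(2*(-99 - ¾)) = -2 + 1/(2*(-399/4)) = -2 + (½)*(-4/399) = -2 - 2/399 = -800/399)
K(1) + H = -800/399 + 12233/8681 = -2063833/3463719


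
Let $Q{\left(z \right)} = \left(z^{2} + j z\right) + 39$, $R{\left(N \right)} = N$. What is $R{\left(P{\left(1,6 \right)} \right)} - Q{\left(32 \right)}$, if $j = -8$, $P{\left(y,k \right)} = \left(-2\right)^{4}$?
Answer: $-791$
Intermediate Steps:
$P{\left(y,k \right)} = 16$
$Q{\left(z \right)} = 39 + z^{2} - 8 z$ ($Q{\left(z \right)} = \left(z^{2} - 8 z\right) + 39 = 39 + z^{2} - 8 z$)
$R{\left(P{\left(1,6 \right)} \right)} - Q{\left(32 \right)} = 16 - \left(39 + 32^{2} - 256\right) = 16 - \left(39 + 1024 - 256\right) = 16 - 807 = -791$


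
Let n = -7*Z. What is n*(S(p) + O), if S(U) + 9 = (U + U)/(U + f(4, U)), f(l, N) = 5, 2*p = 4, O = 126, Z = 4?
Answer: -3292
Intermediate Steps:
p = 2 (p = (½)*4 = 2)
S(U) = -9 + 2*U/(5 + U) (S(U) = -9 + (U + U)/(U + 5) = -9 + (2*U)/(5 + U) = -9 + 2*U/(5 + U))
n = -28 (n = -7*4 = -28)
n*(S(p) + O) = -28*((-45 - 7*2)/(5 + 2) + 126) = -28*((-45 - 14)/7 + 126) = -28*((⅐)*(-59) + 126) = -28*(-59/7 + 126) = -28*823/7 = -3292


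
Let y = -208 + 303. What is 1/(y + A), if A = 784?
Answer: 1/879 ≈ 0.0011377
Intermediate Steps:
y = 95
1/(y + A) = 1/(95 + 784) = 1/879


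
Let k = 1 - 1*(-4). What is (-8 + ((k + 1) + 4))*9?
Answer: 18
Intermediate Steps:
k = 5 (k = 1 + 4 = 5)
(-8 + ((k + 1) + 4))*9 = (-8 + ((5 + 1) + 4))*9 = (-8 + (6 + 4))*9 = (-8 + 10)*9 = 2*9 = 18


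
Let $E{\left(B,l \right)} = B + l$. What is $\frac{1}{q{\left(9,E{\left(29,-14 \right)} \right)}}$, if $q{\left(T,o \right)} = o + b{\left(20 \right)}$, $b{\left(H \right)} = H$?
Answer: $\frac{1}{35} \approx 0.028571$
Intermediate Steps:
$q{\left(T,o \right)} = 20 + o$ ($q{\left(T,o \right)} = o + 20 = 20 + o$)
$\frac{1}{q{\left(9,E{\left(29,-14 \right)} \right)}} = \frac{1}{20 + \left(29 - 14\right)} = \frac{1}{20 + 15} = \frac{1}{35}$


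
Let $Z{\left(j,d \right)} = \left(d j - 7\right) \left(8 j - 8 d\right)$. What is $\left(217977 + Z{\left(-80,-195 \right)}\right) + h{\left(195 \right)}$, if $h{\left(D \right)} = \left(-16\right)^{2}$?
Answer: $14563793$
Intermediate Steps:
$Z{\left(j,d \right)} = \left(-7 + d j\right) \left(- 8 d + 8 j\right)$
$h{\left(D \right)} = 256$
$\left(217977 + Z{\left(-80,-195 \right)}\right) + h{\left(195 \right)} = \left(217977 + \left(\left(-56\right) \left(-80\right) + 56 \left(-195\right) - - 640 \left(-195\right)^{2} + 8 \left(-195\right) \left(-80\right)^{2}\right)\right) + 256 = \left(217977 + \left(4480 - 10920 - \left(-640\right) 38025 + 8 \left(-195\right) 6400\right)\right) + 256 = \left(217977 + \left(4480 - 10920 + 24336000 - 9984000\right)\right) + 256 = \left(217977 + 14345560\right) + 256 = 14563537 + 256 = 14563793$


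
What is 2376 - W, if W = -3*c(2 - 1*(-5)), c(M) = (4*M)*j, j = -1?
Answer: 2292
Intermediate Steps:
c(M) = -4*M (c(M) = (4*M)*(-1) = -4*M)
W = 84 (W = -(-12)*(2 - 1*(-5)) = -(-12)*(2 + 5) = -(-12)*7 = -3*(-28) = 84)
2376 - W = 2376 - 1*84 = 2376 - 84 = 2292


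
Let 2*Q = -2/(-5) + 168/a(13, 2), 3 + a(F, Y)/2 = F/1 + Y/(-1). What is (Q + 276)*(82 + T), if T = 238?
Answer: 90064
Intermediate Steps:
a(F, Y) = -6 - 2*Y + 2*F (a(F, Y) = -6 + 2*(F/1 + Y/(-1)) = -6 + 2*(F*1 + Y*(-1)) = -6 + 2*(F - Y) = -6 + (-2*Y + 2*F) = -6 - 2*Y + 2*F)
Q = 109/20 (Q = (-2/(-5) + 168/(-6 - 2*2 + 2*13))/2 = (-2*(-1/5) + 168/(-6 - 4 + 26))/2 = (2/5 + 168/16)/2 = (2/5 + 168*(1/16))/2 = (2/5 + 21/2)/2 = (1/2)*(109/10) = 109/20 ≈ 5.4500)
(Q + 276)*(82 + T) = (109/20 + 276)*(82 + 238) = (5629/20)*320 = 90064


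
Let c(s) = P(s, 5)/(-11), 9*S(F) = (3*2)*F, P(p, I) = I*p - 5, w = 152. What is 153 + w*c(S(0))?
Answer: 2443/11 ≈ 222.09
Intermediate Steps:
P(p, I) = -5 + I*p
S(F) = 2*F/3 (S(F) = ((3*2)*F)/9 = (6*F)/9 = 2*F/3)
c(s) = 5/11 - 5*s/11 (c(s) = (-5 + 5*s)/(-11) = (-5 + 5*s)*(-1/11) = 5/11 - 5*s/11)
153 + w*c(S(0)) = 153 + 152*(5/11 - 10*0/33) = 153 + 152*(5/11 - 5/11*0) = 153 + 152*(5/11 + 0) = 153 + 152*(5/11) = 153 + 760/11 = 2443/11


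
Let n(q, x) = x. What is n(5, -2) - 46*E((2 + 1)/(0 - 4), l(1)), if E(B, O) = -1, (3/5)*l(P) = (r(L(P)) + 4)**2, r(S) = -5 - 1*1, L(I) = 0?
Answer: 44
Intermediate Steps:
r(S) = -6 (r(S) = -5 - 1 = -6)
l(P) = 20/3 (l(P) = 5*(-6 + 4)**2/3 = (5/3)*(-2)**2 = (5/3)*4 = 20/3)
n(5, -2) - 46*E((2 + 1)/(0 - 4), l(1)) = -2 - 46*(-1) = -2 + 46 = 44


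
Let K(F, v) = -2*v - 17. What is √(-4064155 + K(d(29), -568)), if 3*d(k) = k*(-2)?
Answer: 2*I*√1015759 ≈ 2015.7*I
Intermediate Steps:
d(k) = -2*k/3 (d(k) = (k*(-2))/3 = (-2*k)/3 = -2*k/3)
K(F, v) = -17 - 2*v
√(-4064155 + K(d(29), -568)) = √(-4064155 + (-17 - 2*(-568))) = √(-4064155 + (-17 + 1136)) = √(-4064155 + 1119) = √(-4063036) = 2*I*√1015759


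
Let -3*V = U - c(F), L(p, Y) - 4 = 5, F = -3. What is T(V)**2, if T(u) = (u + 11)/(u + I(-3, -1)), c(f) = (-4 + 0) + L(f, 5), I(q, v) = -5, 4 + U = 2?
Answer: 25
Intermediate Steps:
U = -2 (U = -4 + 2 = -2)
L(p, Y) = 9 (L(p, Y) = 4 + 5 = 9)
c(f) = 5 (c(f) = (-4 + 0) + 9 = -4 + 9 = 5)
V = 7/3 (V = -(-2 - 1*5)/3 = -(-2 - 5)/3 = -1/3*(-7) = 7/3 ≈ 2.3333)
T(u) = (11 + u)/(-5 + u) (T(u) = (u + 11)/(u - 5) = (11 + u)/(-5 + u))
T(V)**2 = ((11 + 7/3)/(-5 + 7/3))**2 = ((40/3)/(-8/3))**2 = (-3/8*40/3)**2 = (-5)**2 = 25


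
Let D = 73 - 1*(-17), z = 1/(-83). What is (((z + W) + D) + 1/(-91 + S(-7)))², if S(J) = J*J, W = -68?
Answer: 5862505489/12152196 ≈ 482.42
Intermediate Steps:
S(J) = J²
z = -1/83 ≈ -0.012048
D = 90 (D = 73 + 17 = 90)
(((z + W) + D) + 1/(-91 + S(-7)))² = (((-1/83 - 68) + 90) + 1/(-91 + (-7)²))² = ((-5645/83 + 90) + 1/(-91 + 49))² = (1825/83 + 1/(-42))² = (1825/83 - 1/42)² = (76567/3486)² = 5862505489/12152196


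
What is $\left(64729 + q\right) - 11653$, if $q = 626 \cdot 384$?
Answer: $293460$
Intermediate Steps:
$q = 240384$
$\left(64729 + q\right) - 11653 = \left(64729 + 240384\right) - 11653 = 305113 - 11653 = 293460$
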